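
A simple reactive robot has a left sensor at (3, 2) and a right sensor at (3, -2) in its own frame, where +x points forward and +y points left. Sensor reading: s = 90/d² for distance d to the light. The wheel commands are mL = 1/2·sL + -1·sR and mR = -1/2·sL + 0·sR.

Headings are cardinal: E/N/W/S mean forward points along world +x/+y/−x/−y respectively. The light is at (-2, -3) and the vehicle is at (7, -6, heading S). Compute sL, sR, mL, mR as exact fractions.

left sensor world pos  = (9, -9); dL² = 157
right sensor world pos = (5, -9); dR² = 85
sL = 90/157 = 90/157
sR = 90/85 = 18/17
mL = 1/2·sL + -1·sR = -2061/2669
mR = -1/2·sL + 0·sR = -45/157

90/157 18/17 -2061/2669 -45/157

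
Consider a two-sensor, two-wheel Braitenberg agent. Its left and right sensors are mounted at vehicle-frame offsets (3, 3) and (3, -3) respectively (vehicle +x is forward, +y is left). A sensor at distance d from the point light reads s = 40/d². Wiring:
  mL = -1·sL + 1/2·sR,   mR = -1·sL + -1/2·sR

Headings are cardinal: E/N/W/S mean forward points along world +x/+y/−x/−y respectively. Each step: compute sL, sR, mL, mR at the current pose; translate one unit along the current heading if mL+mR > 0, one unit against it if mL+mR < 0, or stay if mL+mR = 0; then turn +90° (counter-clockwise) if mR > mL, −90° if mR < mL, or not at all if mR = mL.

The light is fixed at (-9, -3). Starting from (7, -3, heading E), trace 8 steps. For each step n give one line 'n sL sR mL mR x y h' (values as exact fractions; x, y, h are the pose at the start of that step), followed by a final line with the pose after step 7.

0 4/37 4/37 -2/37 -6/37 7 -3 E
1 40/333 40/153 20/1887 -1420/5661 6 -3 S
2 10/37 1/4 -43/296 -117/296 6 -2 W
3 8/37 40/377 -2276/13949 -3756/13949 7 -2 N
4 4/37 4/37 -2/37 -6/37 7 -3 E
5 40/333 40/153 20/1887 -1420/5661 6 -3 S
6 10/37 1/4 -43/296 -117/296 6 -2 W
7 8/37 40/377 -2276/13949 -3756/13949 7 -2 N
final 7 -3 E

n=0: pose=(7,-3,E); sL=4/37, sR=4/37; mL=-2/37, mR=-6/37; mL+mR=-8/37 → advance -1; mR−mL=-4/37 → turn -1·90°
n=1: pose=(6,-3,S); sL=40/333, sR=40/153; mL=20/1887, mR=-1420/5661; mL+mR=-80/333 → advance -1; mR−mL=-40/153 → turn -1·90°
n=2: pose=(6,-2,W); sL=10/37, sR=1/4; mL=-43/296, mR=-117/296; mL+mR=-20/37 → advance -1; mR−mL=-1/4 → turn -1·90°
n=3: pose=(7,-2,N); sL=8/37, sR=40/377; mL=-2276/13949, mR=-3756/13949; mL+mR=-16/37 → advance -1; mR−mL=-40/377 → turn -1·90°
n=4: pose=(7,-3,E); sL=4/37, sR=4/37; mL=-2/37, mR=-6/37; mL+mR=-8/37 → advance -1; mR−mL=-4/37 → turn -1·90°
n=5: pose=(6,-3,S); sL=40/333, sR=40/153; mL=20/1887, mR=-1420/5661; mL+mR=-80/333 → advance -1; mR−mL=-40/153 → turn -1·90°
n=6: pose=(6,-2,W); sL=10/37, sR=1/4; mL=-43/296, mR=-117/296; mL+mR=-20/37 → advance -1; mR−mL=-1/4 → turn -1·90°
n=7: pose=(7,-2,N); sL=8/37, sR=40/377; mL=-2276/13949, mR=-3756/13949; mL+mR=-16/37 → advance -1; mR−mL=-40/377 → turn -1·90°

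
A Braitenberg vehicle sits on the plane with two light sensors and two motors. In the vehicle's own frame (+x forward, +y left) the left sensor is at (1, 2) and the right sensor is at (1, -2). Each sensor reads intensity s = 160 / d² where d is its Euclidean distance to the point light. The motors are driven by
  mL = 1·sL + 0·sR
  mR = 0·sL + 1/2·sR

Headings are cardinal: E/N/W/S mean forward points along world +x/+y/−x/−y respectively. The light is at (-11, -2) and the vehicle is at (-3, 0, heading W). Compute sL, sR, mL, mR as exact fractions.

left sensor world pos  = (-4, -2); dL² = 49
right sensor world pos = (-4, 2); dR² = 65
sL = 160/49 = 160/49
sR = 160/65 = 32/13
mL = 1·sL + 0·sR = 160/49
mR = 0·sL + 1/2·sR = 16/13

160/49 32/13 160/49 16/13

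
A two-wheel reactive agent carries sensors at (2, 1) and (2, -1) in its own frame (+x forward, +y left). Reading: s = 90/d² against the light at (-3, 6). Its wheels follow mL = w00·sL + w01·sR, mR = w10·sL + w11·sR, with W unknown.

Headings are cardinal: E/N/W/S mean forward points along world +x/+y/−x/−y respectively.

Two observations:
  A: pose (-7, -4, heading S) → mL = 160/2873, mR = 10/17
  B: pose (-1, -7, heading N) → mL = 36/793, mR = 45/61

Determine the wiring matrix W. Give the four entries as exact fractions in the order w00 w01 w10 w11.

1 -1 1 0

obs A: pose=(-7,-4,S) → sL=10/17, sR=90/169, mL=160/2873, mR=10/17
obs B: pose=(-1,-7,N) → sL=45/61, sR=9/13, mL=36/793, mR=45/61
sensor matrix S = [[10/17, 90/169], [45/61, 9/13]]; det S = 2520/175253
solve [mL_A; mL_B] = S·[w00; w01] and [mR_A; mR_B] = S·[w10; w11]:
  w00 = 1, w01 = -1, w10 = 1, w11 = 0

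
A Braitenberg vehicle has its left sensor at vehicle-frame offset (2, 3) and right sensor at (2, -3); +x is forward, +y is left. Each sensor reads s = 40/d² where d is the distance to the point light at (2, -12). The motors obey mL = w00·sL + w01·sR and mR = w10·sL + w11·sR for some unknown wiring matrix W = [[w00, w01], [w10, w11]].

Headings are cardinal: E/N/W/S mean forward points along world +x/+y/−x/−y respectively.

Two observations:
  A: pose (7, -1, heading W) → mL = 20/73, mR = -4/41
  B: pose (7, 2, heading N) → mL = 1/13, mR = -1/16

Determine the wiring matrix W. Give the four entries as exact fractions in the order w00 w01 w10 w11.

1/2 0 0 -1/2

obs A: pose=(7,-1,W) → sL=40/73, sR=8/41, mL=20/73, mR=-4/41
obs B: pose=(7,2,N) → sL=2/13, sR=1/8, mL=1/13, mR=-1/16
sensor matrix S = [[40/73, 8/41], [2/13, 1/8]]; det S = 1497/38909
solve [mL_A; mL_B] = S·[w00; w01] and [mR_A; mR_B] = S·[w10; w11]:
  w00 = 1/2, w01 = 0, w10 = 0, w11 = -1/2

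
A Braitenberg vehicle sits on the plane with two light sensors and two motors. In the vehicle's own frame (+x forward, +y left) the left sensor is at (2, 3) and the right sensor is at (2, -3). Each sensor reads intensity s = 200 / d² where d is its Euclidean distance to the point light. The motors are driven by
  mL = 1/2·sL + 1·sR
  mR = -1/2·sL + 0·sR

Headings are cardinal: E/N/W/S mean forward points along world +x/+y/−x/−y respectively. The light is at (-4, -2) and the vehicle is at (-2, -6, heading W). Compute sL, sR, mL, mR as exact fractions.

left sensor world pos  = (-4, -9); dL² = 49
right sensor world pos = (-4, -3); dR² = 1
sL = 200/49 = 200/49
sR = 200/1 = 200
mL = 1/2·sL + 1·sR = 9900/49
mR = -1/2·sL + 0·sR = -100/49

200/49 200 9900/49 -100/49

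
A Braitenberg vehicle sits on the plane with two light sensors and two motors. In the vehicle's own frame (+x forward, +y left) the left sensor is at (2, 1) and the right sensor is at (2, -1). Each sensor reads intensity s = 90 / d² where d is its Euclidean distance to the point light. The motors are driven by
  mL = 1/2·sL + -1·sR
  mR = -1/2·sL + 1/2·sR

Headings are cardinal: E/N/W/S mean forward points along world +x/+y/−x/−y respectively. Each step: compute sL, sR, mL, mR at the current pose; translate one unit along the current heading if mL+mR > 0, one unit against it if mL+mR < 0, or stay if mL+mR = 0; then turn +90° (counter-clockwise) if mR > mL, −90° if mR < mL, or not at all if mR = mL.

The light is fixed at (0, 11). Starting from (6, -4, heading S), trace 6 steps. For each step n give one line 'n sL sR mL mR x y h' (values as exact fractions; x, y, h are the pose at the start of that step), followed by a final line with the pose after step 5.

n=0: pose=(6,-4,S); sL=45/169, sR=45/157; mL=-8145/53066, mR=270/26533; mL+mR=-45/314 → advance -1; mR−mL=8685/53066 → turn +1·90°
n=1: pose=(6,-3,E); sL=90/233, sR=90/289; mL=-7965/67337, mR=-2520/67337; mL+mR=-45/289 → advance -1; mR−mL=5445/67337 → turn +1·90°
n=2: pose=(5,-3,N); sL=9/16, sR=1/2; mL=-7/32, mR=-1/32; mL+mR=-1/4 → advance -1; mR−mL=3/16 → turn +1·90°
n=3: pose=(5,-4,W); sL=18/53, sR=18/41; mL=-585/2173, mR=108/2173; mL+mR=-9/41 → advance -1; mR−mL=693/2173 → turn +1·90°
n=4: pose=(6,-4,S); sL=45/169, sR=45/157; mL=-8145/53066, mR=270/26533; mL+mR=-45/314 → advance -1; mR−mL=8685/53066 → turn +1·90°
n=5: pose=(6,-3,E); sL=90/233, sR=90/289; mL=-7965/67337, mR=-2520/67337; mL+mR=-45/289 → advance -1; mR−mL=5445/67337 → turn +1·90°

0 45/169 45/157 -8145/53066 270/26533 6 -4 S
1 90/233 90/289 -7965/67337 -2520/67337 6 -3 E
2 9/16 1/2 -7/32 -1/32 5 -3 N
3 18/53 18/41 -585/2173 108/2173 5 -4 W
4 45/169 45/157 -8145/53066 270/26533 6 -4 S
5 90/233 90/289 -7965/67337 -2520/67337 6 -3 E
final 5 -3 N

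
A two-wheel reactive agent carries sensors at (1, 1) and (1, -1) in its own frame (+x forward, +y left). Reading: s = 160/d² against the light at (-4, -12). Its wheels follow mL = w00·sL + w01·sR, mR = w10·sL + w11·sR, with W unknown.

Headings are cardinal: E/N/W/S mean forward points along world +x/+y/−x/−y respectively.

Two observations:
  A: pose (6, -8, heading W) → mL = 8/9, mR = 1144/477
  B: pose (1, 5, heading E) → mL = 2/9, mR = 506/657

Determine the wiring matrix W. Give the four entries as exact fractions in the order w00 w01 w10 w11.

1/2 0 1/2 1

obs A: pose=(6,-8,W) → sL=16/9, sR=80/53, mL=8/9, mR=1144/477
obs B: pose=(1,5,E) → sL=4/9, sR=40/73, mL=2/9, mR=506/657
sensor matrix S = [[16/9, 80/53], [4/9, 40/73]]; det S = 3520/11607
solve [mL_A; mL_B] = S·[w00; w01] and [mR_A; mR_B] = S·[w10; w11]:
  w00 = 1/2, w01 = 0, w10 = 1/2, w11 = 1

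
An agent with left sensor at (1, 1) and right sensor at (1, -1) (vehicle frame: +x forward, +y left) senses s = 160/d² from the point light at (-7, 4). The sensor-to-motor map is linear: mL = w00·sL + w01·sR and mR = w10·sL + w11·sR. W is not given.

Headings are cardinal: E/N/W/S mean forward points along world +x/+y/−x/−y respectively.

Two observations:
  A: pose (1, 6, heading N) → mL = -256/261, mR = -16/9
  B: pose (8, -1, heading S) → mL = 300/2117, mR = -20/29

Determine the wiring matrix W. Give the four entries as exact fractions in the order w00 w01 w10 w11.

-1 1 0 -1

obs A: pose=(1,6,N) → sL=80/29, sR=16/9, mL=-256/261, mR=-16/9
obs B: pose=(8,-1,S) → sL=40/73, sR=20/29, mL=300/2117, mR=-20/29
sensor matrix S = [[80/29, 16/9], [40/73, 20/29]]; det S = 512960/552537
solve [mL_A; mL_B] = S·[w00; w01] and [mR_A; mR_B] = S·[w10; w11]:
  w00 = -1, w01 = 1, w10 = 0, w11 = -1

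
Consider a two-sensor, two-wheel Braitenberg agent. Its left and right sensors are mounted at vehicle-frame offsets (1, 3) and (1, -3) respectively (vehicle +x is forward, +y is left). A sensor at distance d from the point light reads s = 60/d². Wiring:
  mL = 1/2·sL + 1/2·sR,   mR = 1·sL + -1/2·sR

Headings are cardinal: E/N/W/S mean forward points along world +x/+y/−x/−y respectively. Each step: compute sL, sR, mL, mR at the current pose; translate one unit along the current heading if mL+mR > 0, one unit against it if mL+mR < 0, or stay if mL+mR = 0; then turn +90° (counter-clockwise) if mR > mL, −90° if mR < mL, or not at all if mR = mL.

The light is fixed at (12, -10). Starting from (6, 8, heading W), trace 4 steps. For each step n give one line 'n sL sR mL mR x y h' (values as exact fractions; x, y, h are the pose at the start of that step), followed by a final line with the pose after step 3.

0 30/137 6/49 1146/6713 1059/6713 6 8 W
1 60/461 60/377 25140/173797 8790/173797 5 8 N
2 3/26 15/73 609/3796 12/949 5 9 E
3 20/111 4/27 164/999 106/999 6 9 S
final 6 8 W

n=0: pose=(6,8,W); sL=30/137, sR=6/49; mL=1146/6713, mR=1059/6713; mL+mR=45/137 → advance +1; mR−mL=-87/6713 → turn -1·90°
n=1: pose=(5,8,N); sL=60/461, sR=60/377; mL=25140/173797, mR=8790/173797; mL+mR=90/461 → advance +1; mR−mL=-16350/173797 → turn -1·90°
n=2: pose=(5,9,E); sL=3/26, sR=15/73; mL=609/3796, mR=12/949; mL+mR=9/52 → advance +1; mR−mL=-561/3796 → turn -1·90°
n=3: pose=(6,9,S); sL=20/111, sR=4/27; mL=164/999, mR=106/999; mL+mR=10/37 → advance +1; mR−mL=-58/999 → turn -1·90°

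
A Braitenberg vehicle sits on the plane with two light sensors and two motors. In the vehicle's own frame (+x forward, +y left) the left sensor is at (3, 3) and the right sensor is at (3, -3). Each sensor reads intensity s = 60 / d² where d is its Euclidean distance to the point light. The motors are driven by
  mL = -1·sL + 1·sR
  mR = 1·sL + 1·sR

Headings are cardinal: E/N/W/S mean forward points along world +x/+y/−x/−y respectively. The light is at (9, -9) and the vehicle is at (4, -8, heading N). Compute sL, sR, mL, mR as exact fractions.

3/4 3 9/4 15/4

left sensor world pos  = (1, -5); dL² = 80
right sensor world pos = (7, -5); dR² = 20
sL = 60/80 = 3/4
sR = 60/20 = 3
mL = -1·sL + 1·sR = 9/4
mR = 1·sL + 1·sR = 15/4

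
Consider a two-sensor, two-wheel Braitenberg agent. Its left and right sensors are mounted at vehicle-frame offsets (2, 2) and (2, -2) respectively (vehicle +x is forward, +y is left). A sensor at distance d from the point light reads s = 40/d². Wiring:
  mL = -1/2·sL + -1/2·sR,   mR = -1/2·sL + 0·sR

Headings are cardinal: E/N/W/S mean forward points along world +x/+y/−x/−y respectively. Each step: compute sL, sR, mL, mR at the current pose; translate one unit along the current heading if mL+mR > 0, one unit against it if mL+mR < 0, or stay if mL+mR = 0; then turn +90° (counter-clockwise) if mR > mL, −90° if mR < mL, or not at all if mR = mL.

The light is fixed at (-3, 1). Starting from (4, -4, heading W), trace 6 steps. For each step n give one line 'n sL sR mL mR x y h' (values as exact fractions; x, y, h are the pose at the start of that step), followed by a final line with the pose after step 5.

0 20/37 20/17 -540/629 -10/37 4 -4 W
1 40/149 8/17 -936/2533 -20/149 5 -4 S
2 5/13 5/17 -75/221 -5/26 5 -3 E
3 40/29 8/17 -456/493 -20/29 4 -3 N
4 20/37 20/17 -540/629 -10/37 4 -4 W
5 40/149 8/17 -936/2533 -20/149 5 -4 S
final 5 -3 E

n=0: pose=(4,-4,W); sL=20/37, sR=20/17; mL=-540/629, mR=-10/37; mL+mR=-710/629 → advance -1; mR−mL=10/17 → turn +1·90°
n=1: pose=(5,-4,S); sL=40/149, sR=8/17; mL=-936/2533, mR=-20/149; mL+mR=-1276/2533 → advance -1; mR−mL=4/17 → turn +1·90°
n=2: pose=(5,-3,E); sL=5/13, sR=5/17; mL=-75/221, mR=-5/26; mL+mR=-235/442 → advance -1; mR−mL=5/34 → turn +1·90°
n=3: pose=(4,-3,N); sL=40/29, sR=8/17; mL=-456/493, mR=-20/29; mL+mR=-796/493 → advance -1; mR−mL=4/17 → turn +1·90°
n=4: pose=(4,-4,W); sL=20/37, sR=20/17; mL=-540/629, mR=-10/37; mL+mR=-710/629 → advance -1; mR−mL=10/17 → turn +1·90°
n=5: pose=(5,-4,S); sL=40/149, sR=8/17; mL=-936/2533, mR=-20/149; mL+mR=-1276/2533 → advance -1; mR−mL=4/17 → turn +1·90°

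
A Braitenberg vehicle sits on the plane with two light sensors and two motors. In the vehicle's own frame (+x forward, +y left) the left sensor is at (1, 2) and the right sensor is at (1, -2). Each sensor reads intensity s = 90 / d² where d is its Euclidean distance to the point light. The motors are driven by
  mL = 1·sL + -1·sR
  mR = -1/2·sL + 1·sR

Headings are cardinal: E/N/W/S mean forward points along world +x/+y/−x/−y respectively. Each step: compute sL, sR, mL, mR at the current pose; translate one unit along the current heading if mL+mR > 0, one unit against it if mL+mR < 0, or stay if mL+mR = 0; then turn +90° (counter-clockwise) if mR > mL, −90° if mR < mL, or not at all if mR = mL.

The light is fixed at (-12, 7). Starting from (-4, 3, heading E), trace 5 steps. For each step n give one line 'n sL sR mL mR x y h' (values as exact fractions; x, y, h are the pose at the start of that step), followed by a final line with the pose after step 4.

n=0: pose=(-4,3,E); sL=18/17, sR=10/13; mL=64/221, mR=53/221; mL+mR=9/17 → advance +1; mR−mL=-11/221 → turn -1·90°
n=1: pose=(-3,3,S); sL=45/73, sR=45/37; mL=-1620/2701, mR=4905/5402; mL+mR=45/146 → advance +1; mR−mL=8145/5402 → turn +1·90°
n=2: pose=(-3,2,E); sL=90/109, sR=90/149; mL=3600/16241, mR=3105/16241; mL+mR=45/109 → advance +1; mR−mL=-495/16241 → turn -1·90°
n=3: pose=(-2,2,S); sL=1/2, sR=9/10; mL=-2/5, mR=13/20; mL+mR=1/4 → advance +1; mR−mL=21/20 → turn +1·90°
n=4: pose=(-2,1,E); sL=90/137, sR=18/37; mL=864/5069, mR=801/5069; mL+mR=45/137 → advance +1; mR−mL=-63/5069 → turn -1·90°

0 18/17 10/13 64/221 53/221 -4 3 E
1 45/73 45/37 -1620/2701 4905/5402 -3 3 S
2 90/109 90/149 3600/16241 3105/16241 -3 2 E
3 1/2 9/10 -2/5 13/20 -2 2 S
4 90/137 18/37 864/5069 801/5069 -2 1 E
final -1 1 S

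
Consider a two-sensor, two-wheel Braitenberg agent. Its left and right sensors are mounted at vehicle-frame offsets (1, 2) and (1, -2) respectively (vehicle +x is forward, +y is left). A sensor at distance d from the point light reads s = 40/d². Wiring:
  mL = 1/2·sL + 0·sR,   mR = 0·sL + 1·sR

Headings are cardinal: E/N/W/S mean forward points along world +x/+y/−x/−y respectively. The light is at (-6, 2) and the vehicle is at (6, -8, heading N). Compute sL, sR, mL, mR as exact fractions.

left sensor world pos  = (4, -7); dL² = 181
right sensor world pos = (8, -7); dR² = 277
sL = 40/181 = 40/181
sR = 40/277 = 40/277
mL = 1/2·sL + 0·sR = 20/181
mR = 0·sL + 1·sR = 40/277

40/181 40/277 20/181 40/277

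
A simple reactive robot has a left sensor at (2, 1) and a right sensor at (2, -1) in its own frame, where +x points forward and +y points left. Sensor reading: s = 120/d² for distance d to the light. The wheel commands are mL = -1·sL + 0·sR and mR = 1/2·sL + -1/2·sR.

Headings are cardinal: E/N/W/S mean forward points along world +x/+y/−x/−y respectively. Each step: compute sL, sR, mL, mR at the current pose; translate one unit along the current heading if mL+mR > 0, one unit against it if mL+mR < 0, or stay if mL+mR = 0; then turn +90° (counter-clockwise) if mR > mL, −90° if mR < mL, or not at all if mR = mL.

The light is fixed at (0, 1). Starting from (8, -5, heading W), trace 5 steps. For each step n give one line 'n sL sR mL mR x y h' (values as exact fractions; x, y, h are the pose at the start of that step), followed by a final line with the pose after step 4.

n=0: pose=(8,-5,W); sL=24/17, sR=120/61; mL=-24/17, mR=-288/1037; mL+mR=-1752/1037 → advance -1; mR−mL=1176/1037 → turn +1·90°
n=1: pose=(9,-5,S); sL=30/41, sR=15/16; mL=-30/41, mR=-135/1312; mL+mR=-1095/1312 → advance -1; mR−mL=825/1312 → turn +1·90°
n=2: pose=(9,-4,E); sL=120/137, sR=120/157; mL=-120/137, mR=1200/21509; mL+mR=-17640/21509 → advance -1; mR−mL=20040/21509 → turn +1·90°
n=3: pose=(8,-4,N); sL=60/29, sR=4/3; mL=-60/29, mR=32/87; mL+mR=-148/87 → advance -1; mR−mL=212/87 → turn +1·90°
n=4: pose=(8,-5,W); sL=24/17, sR=120/61; mL=-24/17, mR=-288/1037; mL+mR=-1752/1037 → advance -1; mR−mL=1176/1037 → turn +1·90°

0 24/17 120/61 -24/17 -288/1037 8 -5 W
1 30/41 15/16 -30/41 -135/1312 9 -5 S
2 120/137 120/157 -120/137 1200/21509 9 -4 E
3 60/29 4/3 -60/29 32/87 8 -4 N
4 24/17 120/61 -24/17 -288/1037 8 -5 W
final 9 -5 S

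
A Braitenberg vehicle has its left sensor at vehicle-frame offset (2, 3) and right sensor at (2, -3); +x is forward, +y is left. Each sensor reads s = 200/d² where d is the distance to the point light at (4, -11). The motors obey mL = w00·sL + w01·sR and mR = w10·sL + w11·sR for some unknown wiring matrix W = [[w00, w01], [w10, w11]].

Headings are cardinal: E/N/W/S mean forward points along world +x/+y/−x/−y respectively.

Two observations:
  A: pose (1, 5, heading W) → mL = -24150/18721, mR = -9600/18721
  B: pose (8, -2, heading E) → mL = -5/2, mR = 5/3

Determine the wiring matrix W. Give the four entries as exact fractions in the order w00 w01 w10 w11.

obs A: pose=(1,5,W) → sL=100/97, sR=100/193, mL=-24150/18721, mR=-9600/18721
obs B: pose=(8,-2,E) → sL=10/9, sR=25/9, mL=-5/2, mR=5/3
sensor matrix S = [[100/97, 100/193], [10/9, 25/9]]; det S = 128500/56163
solve [mL_A; mL_B] = S·[w00; w01] and [mR_A; mR_B] = S·[w10; w11]:
  w00 = -1, w01 = -1/2, w10 = -1, w11 = 1

-1 -1/2 -1 1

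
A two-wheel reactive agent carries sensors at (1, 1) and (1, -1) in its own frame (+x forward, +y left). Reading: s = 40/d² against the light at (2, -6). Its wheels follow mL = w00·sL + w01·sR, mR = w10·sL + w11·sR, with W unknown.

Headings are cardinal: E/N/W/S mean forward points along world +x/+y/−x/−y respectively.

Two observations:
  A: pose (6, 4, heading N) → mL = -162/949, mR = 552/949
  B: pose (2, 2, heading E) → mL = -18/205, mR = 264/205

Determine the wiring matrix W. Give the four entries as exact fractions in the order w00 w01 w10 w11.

obs A: pose=(6,4,N) → sL=4/13, sR=20/73, mL=-162/949, mR=552/949
obs B: pose=(2,2,E) → sL=20/41, sR=4/5, mL=-18/205, mR=264/205
sensor matrix S = [[4/13, 20/73], [20/41, 4/5]]; det S = 21888/194545
solve [mL_A; mL_B] = S·[w00; w01] and [mR_A; mR_B] = S·[w10; w11]:
  w00 = -1, w01 = 1/2, w10 = 1, w11 = 1

-1 1/2 1 1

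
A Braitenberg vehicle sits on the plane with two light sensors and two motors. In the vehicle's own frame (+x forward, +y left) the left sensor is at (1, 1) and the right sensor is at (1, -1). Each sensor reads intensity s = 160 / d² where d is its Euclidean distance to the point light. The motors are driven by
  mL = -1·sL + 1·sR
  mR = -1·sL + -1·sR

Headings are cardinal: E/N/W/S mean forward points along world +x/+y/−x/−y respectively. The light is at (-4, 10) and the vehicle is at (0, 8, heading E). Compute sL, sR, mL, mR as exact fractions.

80/13 80/17 -320/221 -2400/221

left sensor world pos  = (1, 9); dL² = 26
right sensor world pos = (1, 7); dR² = 34
sL = 160/26 = 80/13
sR = 160/34 = 80/17
mL = -1·sL + 1·sR = -320/221
mR = -1·sL + -1·sR = -2400/221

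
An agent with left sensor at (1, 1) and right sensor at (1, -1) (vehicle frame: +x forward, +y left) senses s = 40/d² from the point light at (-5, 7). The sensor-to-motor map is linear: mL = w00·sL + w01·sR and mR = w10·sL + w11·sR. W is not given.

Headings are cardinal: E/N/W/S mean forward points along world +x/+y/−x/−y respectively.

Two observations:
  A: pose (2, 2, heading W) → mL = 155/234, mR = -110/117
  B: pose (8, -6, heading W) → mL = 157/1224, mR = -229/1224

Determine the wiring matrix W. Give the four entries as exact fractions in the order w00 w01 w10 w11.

1/2 1/2 -1 -1/2

obs A: pose=(2,2,W) → sL=5/9, sR=10/13, mL=155/234, mR=-110/117
obs B: pose=(8,-6,W) → sL=2/17, sR=5/36, mL=157/1224, mR=-229/1224
sensor matrix S = [[5/9, 10/13], [2/17, 5/36]]; det S = -955/71604
solve [mL_A; mL_B] = S·[w00; w01] and [mR_A; mR_B] = S·[w10; w11]:
  w00 = 1/2, w01 = 1/2, w10 = -1, w11 = -1/2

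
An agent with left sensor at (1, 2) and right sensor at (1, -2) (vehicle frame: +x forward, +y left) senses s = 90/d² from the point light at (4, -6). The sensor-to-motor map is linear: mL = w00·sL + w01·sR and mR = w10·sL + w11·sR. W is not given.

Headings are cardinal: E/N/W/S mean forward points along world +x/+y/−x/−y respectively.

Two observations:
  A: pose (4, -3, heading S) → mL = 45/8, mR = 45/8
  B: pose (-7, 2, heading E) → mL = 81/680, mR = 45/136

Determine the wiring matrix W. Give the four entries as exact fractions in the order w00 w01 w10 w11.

1 -1/2 0 1/2

obs A: pose=(4,-3,S) → sL=45/4, sR=45/4, mL=45/8, mR=45/8
obs B: pose=(-7,2,E) → sL=9/20, sR=45/68, mL=81/680, mR=45/136
sensor matrix S = [[45/4, 45/4], [9/20, 45/68]]; det S = 81/34
solve [mL_A; mL_B] = S·[w00; w01] and [mR_A; mR_B] = S·[w10; w11]:
  w00 = 1, w01 = -1/2, w10 = 0, w11 = 1/2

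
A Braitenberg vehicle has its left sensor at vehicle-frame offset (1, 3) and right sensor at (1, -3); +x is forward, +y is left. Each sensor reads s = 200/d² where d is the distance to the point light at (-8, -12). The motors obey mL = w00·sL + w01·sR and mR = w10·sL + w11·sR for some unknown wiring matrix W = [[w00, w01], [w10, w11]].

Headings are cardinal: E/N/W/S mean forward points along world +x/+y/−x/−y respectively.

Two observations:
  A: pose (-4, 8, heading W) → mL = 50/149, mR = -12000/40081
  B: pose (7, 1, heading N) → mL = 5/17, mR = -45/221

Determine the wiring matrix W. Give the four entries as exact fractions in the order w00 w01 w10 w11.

obs A: pose=(-4,8,W) → sL=100/149, sR=100/269, mL=50/149, mR=-12000/40081
obs B: pose=(7,1,N) → sL=10/17, sR=5/13, mL=5/17, mR=-45/221
sensor matrix S = [[100/149, 100/269], [10/17, 5/13]]; det S = 349500/8857901
solve [mL_A; mL_B] = S·[w00; w01] and [mR_A; mR_B] = S·[w10; w11]:
  w00 = 1/2, w01 = 0, w10 = -1, w11 = 1

1/2 0 -1 1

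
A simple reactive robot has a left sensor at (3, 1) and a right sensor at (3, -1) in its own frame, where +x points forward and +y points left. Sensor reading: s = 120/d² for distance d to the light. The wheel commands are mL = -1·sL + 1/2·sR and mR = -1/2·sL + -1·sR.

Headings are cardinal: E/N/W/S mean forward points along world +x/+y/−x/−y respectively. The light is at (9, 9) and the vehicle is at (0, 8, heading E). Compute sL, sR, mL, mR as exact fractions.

10/3 3 -11/6 -14/3

left sensor world pos  = (3, 9); dL² = 36
right sensor world pos = (3, 7); dR² = 40
sL = 120/36 = 10/3
sR = 120/40 = 3
mL = -1·sL + 1/2·sR = -11/6
mR = -1/2·sL + -1·sR = -14/3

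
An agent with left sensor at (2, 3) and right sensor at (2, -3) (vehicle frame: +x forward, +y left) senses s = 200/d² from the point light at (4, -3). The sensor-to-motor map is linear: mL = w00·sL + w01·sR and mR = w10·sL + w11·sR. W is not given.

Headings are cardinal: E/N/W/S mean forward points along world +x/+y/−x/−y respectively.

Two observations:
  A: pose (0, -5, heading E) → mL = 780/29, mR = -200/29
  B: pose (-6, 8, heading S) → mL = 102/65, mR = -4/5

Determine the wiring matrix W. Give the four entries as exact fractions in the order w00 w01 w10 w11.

1/2 1 0 -1

obs A: pose=(0,-5,E) → sL=40, sR=200/29, mL=780/29, mR=-200/29
obs B: pose=(-6,8,S) → sL=20/13, sR=4/5, mL=102/65, mR=-4/5
sensor matrix S = [[40, 200/29], [20/13, 4/5]]; det S = 8064/377
solve [mL_A; mL_B] = S·[w00; w01] and [mR_A; mR_B] = S·[w10; w11]:
  w00 = 1/2, w01 = 1, w10 = 0, w11 = -1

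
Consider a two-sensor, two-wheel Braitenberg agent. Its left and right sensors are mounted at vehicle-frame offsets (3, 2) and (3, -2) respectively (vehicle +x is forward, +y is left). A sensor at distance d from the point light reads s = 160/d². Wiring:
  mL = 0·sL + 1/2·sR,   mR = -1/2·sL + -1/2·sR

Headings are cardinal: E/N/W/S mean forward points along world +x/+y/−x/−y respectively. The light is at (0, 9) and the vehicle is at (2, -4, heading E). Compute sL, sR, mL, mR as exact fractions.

left sensor world pos  = (5, -2); dL² = 146
right sensor world pos = (5, -6); dR² = 250
sL = 160/146 = 80/73
sR = 160/250 = 16/25
mL = 0·sL + 1/2·sR = 8/25
mR = -1/2·sL + -1/2·sR = -1584/1825

80/73 16/25 8/25 -1584/1825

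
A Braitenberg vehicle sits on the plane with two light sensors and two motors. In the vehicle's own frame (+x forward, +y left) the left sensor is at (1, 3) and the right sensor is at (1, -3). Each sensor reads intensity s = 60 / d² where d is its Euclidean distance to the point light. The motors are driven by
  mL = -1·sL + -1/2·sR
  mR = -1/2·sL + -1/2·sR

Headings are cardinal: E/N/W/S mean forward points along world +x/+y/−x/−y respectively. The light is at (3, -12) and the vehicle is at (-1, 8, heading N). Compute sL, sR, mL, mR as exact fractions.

left sensor world pos  = (-4, 9); dL² = 490
right sensor world pos = (2, 9); dR² = 442
sL = 60/490 = 6/49
sR = 60/442 = 30/221
mL = -1·sL + -1/2·sR = -2061/10829
mR = -1/2·sL + -1/2·sR = -1398/10829

6/49 30/221 -2061/10829 -1398/10829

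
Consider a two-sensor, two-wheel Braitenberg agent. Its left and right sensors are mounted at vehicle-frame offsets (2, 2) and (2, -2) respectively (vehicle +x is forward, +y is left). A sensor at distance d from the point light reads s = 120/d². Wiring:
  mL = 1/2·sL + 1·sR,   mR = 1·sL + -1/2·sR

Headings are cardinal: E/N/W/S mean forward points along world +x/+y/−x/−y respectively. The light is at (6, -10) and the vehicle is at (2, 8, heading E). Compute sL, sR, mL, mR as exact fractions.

left sensor world pos  = (4, 10); dL² = 404
right sensor world pos = (4, 6); dR² = 260
sL = 120/404 = 30/101
sR = 120/260 = 6/13
mL = 1/2·sL + 1·sR = 801/1313
mR = 1·sL + -1/2·sR = 87/1313

30/101 6/13 801/1313 87/1313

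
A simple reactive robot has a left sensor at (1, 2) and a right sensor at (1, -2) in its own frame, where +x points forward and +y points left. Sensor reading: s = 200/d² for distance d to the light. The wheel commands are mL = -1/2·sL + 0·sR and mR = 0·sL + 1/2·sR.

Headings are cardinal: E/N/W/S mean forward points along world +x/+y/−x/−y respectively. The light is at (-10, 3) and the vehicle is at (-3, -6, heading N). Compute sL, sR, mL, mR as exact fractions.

200/89 40/29 -100/89 20/29

left sensor world pos  = (-5, -5); dL² = 89
right sensor world pos = (-1, -5); dR² = 145
sL = 200/89 = 200/89
sR = 200/145 = 40/29
mL = -1/2·sL + 0·sR = -100/89
mR = 0·sL + 1/2·sR = 20/29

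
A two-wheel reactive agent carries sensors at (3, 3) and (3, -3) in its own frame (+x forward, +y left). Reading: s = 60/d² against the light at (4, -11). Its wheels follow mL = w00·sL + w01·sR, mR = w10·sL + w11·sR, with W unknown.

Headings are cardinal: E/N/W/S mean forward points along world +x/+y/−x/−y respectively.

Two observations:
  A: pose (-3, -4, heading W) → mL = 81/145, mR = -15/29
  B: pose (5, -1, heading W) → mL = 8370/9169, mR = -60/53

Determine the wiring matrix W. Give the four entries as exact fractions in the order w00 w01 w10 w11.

obs A: pose=(-3,-4,W) → sL=15/29, sR=3/10, mL=81/145, mR=-15/29
obs B: pose=(5,-1,W) → sL=60/53, sR=60/173, mL=8370/9169, mR=-60/53
sensor matrix S = [[15/29, 3/10], [60/53, 60/173]]; det S = -42606/265901
solve [mL_A; mL_B] = S·[w00; w01] and [mR_A; mR_B] = S·[w10; w11]:
  w00 = 1/2, w01 = 1, w10 = -1, w11 = 0

1/2 1 -1 0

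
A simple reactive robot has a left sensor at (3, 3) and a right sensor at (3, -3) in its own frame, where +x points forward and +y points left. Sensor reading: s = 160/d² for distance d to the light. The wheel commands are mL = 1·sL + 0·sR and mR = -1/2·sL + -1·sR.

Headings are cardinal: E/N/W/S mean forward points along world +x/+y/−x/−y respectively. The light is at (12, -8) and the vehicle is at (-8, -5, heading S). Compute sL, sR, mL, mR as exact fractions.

160/289 160/529 160/289 -88560/152881

left sensor world pos  = (-5, -8); dL² = 289
right sensor world pos = (-11, -8); dR² = 529
sL = 160/289 = 160/289
sR = 160/529 = 160/529
mL = 1·sL + 0·sR = 160/289
mR = -1/2·sL + -1·sR = -88560/152881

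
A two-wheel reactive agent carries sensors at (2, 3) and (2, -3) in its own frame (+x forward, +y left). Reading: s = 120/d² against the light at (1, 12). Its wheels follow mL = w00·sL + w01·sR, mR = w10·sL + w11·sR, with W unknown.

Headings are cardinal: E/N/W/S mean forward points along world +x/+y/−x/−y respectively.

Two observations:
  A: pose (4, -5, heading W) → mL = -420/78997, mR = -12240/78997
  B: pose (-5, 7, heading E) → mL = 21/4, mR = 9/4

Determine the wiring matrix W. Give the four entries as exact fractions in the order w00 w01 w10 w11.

obs A: pose=(4,-5,W) → sL=120/401, sR=120/197, mL=-420/78997, mR=-12240/78997
obs B: pose=(-5,7,E) → sL=6, sR=3/2, mL=21/4, mR=9/4
sensor matrix S = [[120/401, 120/197], [6, 3/2]]; det S = -253260/78997
solve [mL_A; mL_B] = S·[w00; w01] and [mR_A; mR_B] = S·[w10; w11]:
  w00 = 1, w01 = -1/2, w10 = 1/2, w11 = -1/2

1 -1/2 1/2 -1/2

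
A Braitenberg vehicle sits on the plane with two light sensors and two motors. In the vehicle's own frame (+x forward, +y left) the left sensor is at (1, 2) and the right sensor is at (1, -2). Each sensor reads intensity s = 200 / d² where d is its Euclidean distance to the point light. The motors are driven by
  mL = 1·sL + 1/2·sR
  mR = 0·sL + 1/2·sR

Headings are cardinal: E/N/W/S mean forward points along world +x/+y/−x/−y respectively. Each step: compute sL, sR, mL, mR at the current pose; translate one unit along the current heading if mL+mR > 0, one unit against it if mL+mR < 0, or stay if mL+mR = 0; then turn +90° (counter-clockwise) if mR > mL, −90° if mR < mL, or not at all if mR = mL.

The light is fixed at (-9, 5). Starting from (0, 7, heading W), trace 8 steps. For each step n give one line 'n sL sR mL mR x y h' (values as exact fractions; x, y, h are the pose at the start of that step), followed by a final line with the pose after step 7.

n=0: pose=(0,7,W); sL=25/8, sR=5/2; mL=35/8, mR=5/4; mL+mR=45/8 → advance +1; mR−mL=-25/8 → turn -1·90°
n=1: pose=(-1,7,N); sL=40/9, sR=200/109; mL=5260/981, mR=100/109; mL+mR=6160/981 → advance +1; mR−mL=-40/9 → turn -1·90°
n=2: pose=(-1,8,E); sL=100/53, sR=100/41; mL=6750/2173, mR=50/41; mL+mR=9400/2173 → advance +1; mR−mL=-100/53 → turn -1·90°
n=3: pose=(0,8,S); sL=8/5, sR=200/53; mL=924/265, mR=100/53; mL+mR=1424/265 → advance +1; mR−mL=-8/5 → turn -1·90°
n=4: pose=(0,7,W); sL=25/8, sR=5/2; mL=35/8, mR=5/4; mL+mR=45/8 → advance +1; mR−mL=-25/8 → turn -1·90°
n=5: pose=(-1,7,N); sL=40/9, sR=200/109; mL=5260/981, mR=100/109; mL+mR=6160/981 → advance +1; mR−mL=-40/9 → turn -1·90°
n=6: pose=(-1,8,E); sL=100/53, sR=100/41; mL=6750/2173, mR=50/41; mL+mR=9400/2173 → advance +1; mR−mL=-100/53 → turn -1·90°
n=7: pose=(0,8,S); sL=8/5, sR=200/53; mL=924/265, mR=100/53; mL+mR=1424/265 → advance +1; mR−mL=-8/5 → turn -1·90°

0 25/8 5/2 35/8 5/4 0 7 W
1 40/9 200/109 5260/981 100/109 -1 7 N
2 100/53 100/41 6750/2173 50/41 -1 8 E
3 8/5 200/53 924/265 100/53 0 8 S
4 25/8 5/2 35/8 5/4 0 7 W
5 40/9 200/109 5260/981 100/109 -1 7 N
6 100/53 100/41 6750/2173 50/41 -1 8 E
7 8/5 200/53 924/265 100/53 0 8 S
final 0 7 W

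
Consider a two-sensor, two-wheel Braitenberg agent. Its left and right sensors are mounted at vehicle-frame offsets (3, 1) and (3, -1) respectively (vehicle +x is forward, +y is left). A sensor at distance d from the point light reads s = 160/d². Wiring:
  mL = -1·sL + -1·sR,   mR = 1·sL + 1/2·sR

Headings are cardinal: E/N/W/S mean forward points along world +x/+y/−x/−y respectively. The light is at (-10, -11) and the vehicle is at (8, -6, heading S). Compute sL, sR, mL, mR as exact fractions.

32/73 160/293 -21056/21389 15216/21389

left sensor world pos  = (9, -9); dL² = 365
right sensor world pos = (7, -9); dR² = 293
sL = 160/365 = 32/73
sR = 160/293 = 160/293
mL = -1·sL + -1·sR = -21056/21389
mR = 1·sL + 1/2·sR = 15216/21389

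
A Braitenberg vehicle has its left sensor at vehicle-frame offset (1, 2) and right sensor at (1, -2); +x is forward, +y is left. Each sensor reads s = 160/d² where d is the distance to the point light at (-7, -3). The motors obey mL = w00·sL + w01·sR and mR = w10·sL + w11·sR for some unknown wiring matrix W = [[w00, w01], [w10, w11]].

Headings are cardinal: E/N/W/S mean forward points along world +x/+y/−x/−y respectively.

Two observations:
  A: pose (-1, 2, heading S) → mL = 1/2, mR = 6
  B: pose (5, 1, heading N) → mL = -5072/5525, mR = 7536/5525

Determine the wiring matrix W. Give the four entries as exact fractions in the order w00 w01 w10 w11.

-1 1/2 1/2 1

obs A: pose=(-1,2,S) → sL=2, sR=5, mL=1/2, mR=6
obs B: pose=(5,1,N) → sL=32/25, sR=160/221, mL=-5072/5525, mR=7536/5525
sensor matrix S = [[2, 5], [32/25, 160/221]]; det S = -5472/1105
solve [mL_A; mL_B] = S·[w00; w01] and [mR_A; mR_B] = S·[w10; w11]:
  w00 = -1, w01 = 1/2, w10 = 1/2, w11 = 1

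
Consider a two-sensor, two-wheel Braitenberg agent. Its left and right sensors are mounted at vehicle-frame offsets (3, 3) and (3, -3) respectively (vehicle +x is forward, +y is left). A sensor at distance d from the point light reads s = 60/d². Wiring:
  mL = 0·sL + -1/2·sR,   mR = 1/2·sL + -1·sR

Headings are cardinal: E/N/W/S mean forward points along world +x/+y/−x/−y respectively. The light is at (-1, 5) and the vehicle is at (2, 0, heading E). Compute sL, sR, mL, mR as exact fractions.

3/2 3/5 -3/10 3/20

left sensor world pos  = (5, 3); dL² = 40
right sensor world pos = (5, -3); dR² = 100
sL = 60/40 = 3/2
sR = 60/100 = 3/5
mL = 0·sL + -1/2·sR = -3/10
mR = 1/2·sL + -1·sR = 3/20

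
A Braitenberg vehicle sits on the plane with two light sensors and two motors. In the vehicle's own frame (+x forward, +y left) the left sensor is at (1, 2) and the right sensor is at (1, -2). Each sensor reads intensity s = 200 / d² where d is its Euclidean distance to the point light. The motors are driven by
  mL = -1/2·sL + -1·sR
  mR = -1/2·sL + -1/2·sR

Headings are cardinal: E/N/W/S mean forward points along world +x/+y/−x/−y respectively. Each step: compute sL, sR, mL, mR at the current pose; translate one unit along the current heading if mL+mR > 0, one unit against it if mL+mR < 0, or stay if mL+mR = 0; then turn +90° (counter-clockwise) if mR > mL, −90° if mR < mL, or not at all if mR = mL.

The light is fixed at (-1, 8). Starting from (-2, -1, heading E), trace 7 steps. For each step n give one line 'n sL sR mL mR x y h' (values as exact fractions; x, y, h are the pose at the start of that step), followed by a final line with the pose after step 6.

n=0: pose=(-2,-1,E); sL=200/49, sR=200/121; mL=-21900/5929, mR=-17000/5929; mL+mR=-38900/5929 → advance -1; mR−mL=100/121 → turn +1·90°
n=1: pose=(-3,-1,N); sL=5/2, sR=25/8; mL=-35/8, mR=-45/16; mL+mR=-115/16 → advance -1; mR−mL=25/16 → turn +1·90°
n=2: pose=(-3,-2,W); sL=200/153, sR=200/73; mL=-37900/11169, mR=-22600/11169; mL+mR=-60500/11169 → advance -1; mR−mL=100/73 → turn +1·90°
n=3: pose=(-2,-2,S); sL=100/61, sR=20/13; mL=-1870/793, mR=-1260/793; mL+mR=-3130/793 → advance -1; mR−mL=10/13 → turn +1·90°
n=4: pose=(-2,-1,E); sL=200/49, sR=200/121; mL=-21900/5929, mR=-17000/5929; mL+mR=-38900/5929 → advance -1; mR−mL=100/121 → turn +1·90°
n=5: pose=(-3,-1,N); sL=5/2, sR=25/8; mL=-35/8, mR=-45/16; mL+mR=-115/16 → advance -1; mR−mL=25/16 → turn +1·90°
n=6: pose=(-3,-2,W); sL=200/153, sR=200/73; mL=-37900/11169, mR=-22600/11169; mL+mR=-60500/11169 → advance -1; mR−mL=100/73 → turn +1·90°

0 200/49 200/121 -21900/5929 -17000/5929 -2 -1 E
1 5/2 25/8 -35/8 -45/16 -3 -1 N
2 200/153 200/73 -37900/11169 -22600/11169 -3 -2 W
3 100/61 20/13 -1870/793 -1260/793 -2 -2 S
4 200/49 200/121 -21900/5929 -17000/5929 -2 -1 E
5 5/2 25/8 -35/8 -45/16 -3 -1 N
6 200/153 200/73 -37900/11169 -22600/11169 -3 -2 W
final -2 -2 S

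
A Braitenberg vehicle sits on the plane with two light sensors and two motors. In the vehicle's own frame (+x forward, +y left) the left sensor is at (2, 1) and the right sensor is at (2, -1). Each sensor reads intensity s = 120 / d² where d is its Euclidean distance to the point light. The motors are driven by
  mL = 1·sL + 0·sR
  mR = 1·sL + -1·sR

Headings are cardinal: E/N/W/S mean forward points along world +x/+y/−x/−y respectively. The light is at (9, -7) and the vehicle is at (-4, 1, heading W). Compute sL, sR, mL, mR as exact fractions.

left sensor world pos  = (-6, 0); dL² = 274
right sensor world pos = (-6, 2); dR² = 306
sL = 120/274 = 60/137
sR = 120/306 = 20/51
mL = 1·sL + 0·sR = 60/137
mR = 1·sL + -1·sR = 320/6987

60/137 20/51 60/137 320/6987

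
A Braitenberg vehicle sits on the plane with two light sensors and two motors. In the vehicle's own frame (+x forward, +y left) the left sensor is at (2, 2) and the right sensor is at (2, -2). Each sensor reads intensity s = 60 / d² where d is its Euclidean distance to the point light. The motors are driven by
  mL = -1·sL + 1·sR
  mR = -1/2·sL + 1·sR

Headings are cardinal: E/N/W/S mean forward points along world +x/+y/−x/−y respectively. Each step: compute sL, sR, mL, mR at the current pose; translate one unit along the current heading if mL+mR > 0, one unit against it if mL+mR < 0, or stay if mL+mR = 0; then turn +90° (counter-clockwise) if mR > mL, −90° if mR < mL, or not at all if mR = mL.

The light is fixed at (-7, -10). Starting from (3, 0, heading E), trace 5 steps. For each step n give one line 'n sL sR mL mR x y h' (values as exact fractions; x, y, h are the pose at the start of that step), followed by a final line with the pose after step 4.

0 5/24 15/52 25/312 115/624 3 0 E
1 4/15 60/313 -352/4695 274/4695 4 0 N
2 6/13 30/101 -216/1313 87/1313 4 -1 W
3 12/49 60/149 1152/7301 2046/7301 5 -1 S
4 15/74 15/58 60/1073 675/4292 5 -2 E
final 6 -2 N

n=0: pose=(3,0,E); sL=5/24, sR=15/52; mL=25/312, mR=115/624; mL+mR=55/208 → advance +1; mR−mL=5/48 → turn +1·90°
n=1: pose=(4,0,N); sL=4/15, sR=60/313; mL=-352/4695, mR=274/4695; mL+mR=-26/1565 → advance -1; mR−mL=2/15 → turn +1·90°
n=2: pose=(4,-1,W); sL=6/13, sR=30/101; mL=-216/1313, mR=87/1313; mL+mR=-129/1313 → advance -1; mR−mL=3/13 → turn +1·90°
n=3: pose=(5,-1,S); sL=12/49, sR=60/149; mL=1152/7301, mR=2046/7301; mL+mR=3198/7301 → advance +1; mR−mL=6/49 → turn +1·90°
n=4: pose=(5,-2,E); sL=15/74, sR=15/58; mL=60/1073, mR=675/4292; mL+mR=915/4292 → advance +1; mR−mL=15/148 → turn +1·90°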